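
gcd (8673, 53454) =177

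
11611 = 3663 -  - 7948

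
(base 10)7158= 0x1BF6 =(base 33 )6iu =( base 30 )7SI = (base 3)100211010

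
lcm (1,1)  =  1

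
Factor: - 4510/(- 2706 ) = 3^( - 1) * 5^1 = 5/3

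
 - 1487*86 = -127882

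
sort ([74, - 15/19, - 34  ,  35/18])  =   [ - 34, - 15/19,35/18,74] 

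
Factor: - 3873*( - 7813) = 30259749 =3^1*13^1*601^1*1291^1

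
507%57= 51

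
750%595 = 155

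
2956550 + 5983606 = 8940156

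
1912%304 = 88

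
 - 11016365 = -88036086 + 77019721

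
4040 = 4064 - 24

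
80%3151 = 80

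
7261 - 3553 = 3708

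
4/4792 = 1/1198 = 0.00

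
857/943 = 857/943 = 0.91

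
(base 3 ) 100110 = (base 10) 255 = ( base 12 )193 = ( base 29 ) 8N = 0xFF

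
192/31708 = 48/7927 = 0.01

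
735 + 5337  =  6072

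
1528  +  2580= 4108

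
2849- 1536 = 1313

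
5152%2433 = 286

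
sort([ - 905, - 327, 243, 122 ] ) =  [ - 905, - 327, 122, 243]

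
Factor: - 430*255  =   - 109650 = -2^1*3^1 * 5^2*17^1*43^1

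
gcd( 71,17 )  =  1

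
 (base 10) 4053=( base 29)4NM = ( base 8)7725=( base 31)46N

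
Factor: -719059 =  - 11^1*131^1 * 499^1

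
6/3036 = 1/506= 0.00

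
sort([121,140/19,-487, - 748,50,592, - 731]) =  [ - 748 ,  -  731, - 487,  140/19,50, 121,592] 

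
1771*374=662354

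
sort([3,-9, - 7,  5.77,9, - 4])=[ - 9,-7, - 4, 3, 5.77, 9] 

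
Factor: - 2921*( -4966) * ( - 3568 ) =-2^5*13^1 * 23^1 * 127^1*191^1*223^1 = - 51756287648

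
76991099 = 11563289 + 65427810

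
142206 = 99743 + 42463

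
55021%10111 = 4466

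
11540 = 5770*2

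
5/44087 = 5/44087 = 0.00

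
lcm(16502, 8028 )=297036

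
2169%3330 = 2169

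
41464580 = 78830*526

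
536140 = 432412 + 103728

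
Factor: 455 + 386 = 841 = 29^2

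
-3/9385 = -1+9382/9385 = -0.00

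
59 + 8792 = 8851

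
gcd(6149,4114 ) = 11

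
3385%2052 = 1333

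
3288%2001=1287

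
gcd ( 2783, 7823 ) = 1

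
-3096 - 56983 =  - 60079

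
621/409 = 621/409 = 1.52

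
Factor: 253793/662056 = 2^( -3 )*17^1  *  14929^1*82757^(-1 ) 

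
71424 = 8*8928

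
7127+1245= 8372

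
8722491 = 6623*1317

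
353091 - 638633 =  -285542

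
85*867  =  73695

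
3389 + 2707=6096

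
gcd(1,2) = 1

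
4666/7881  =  4666/7881= 0.59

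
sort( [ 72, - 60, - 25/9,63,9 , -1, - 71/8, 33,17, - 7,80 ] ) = [ - 60, - 71/8, - 7, -25/9 ,- 1,9 , 17,33, 63 , 72,80 ]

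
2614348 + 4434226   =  7048574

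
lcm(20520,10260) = 20520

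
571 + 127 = 698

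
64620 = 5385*12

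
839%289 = 261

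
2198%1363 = 835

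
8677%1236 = 25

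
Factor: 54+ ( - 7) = 47 =47^1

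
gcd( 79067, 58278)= 1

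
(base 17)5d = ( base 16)62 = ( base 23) 46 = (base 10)98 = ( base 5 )343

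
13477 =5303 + 8174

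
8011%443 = 37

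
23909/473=23909/473 = 50.55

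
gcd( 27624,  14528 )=8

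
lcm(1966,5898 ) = 5898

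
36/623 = 36/623 = 0.06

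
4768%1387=607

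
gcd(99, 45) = 9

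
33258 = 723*46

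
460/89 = 5  +  15/89 = 5.17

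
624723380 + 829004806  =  1453728186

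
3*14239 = 42717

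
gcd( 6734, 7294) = 14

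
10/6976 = 5/3488 = 0.00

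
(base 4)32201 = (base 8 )1641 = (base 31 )tu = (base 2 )1110100001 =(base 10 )929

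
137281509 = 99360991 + 37920518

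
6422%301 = 101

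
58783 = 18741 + 40042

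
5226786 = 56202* 93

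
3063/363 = 1021/121 = 8.44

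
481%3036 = 481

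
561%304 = 257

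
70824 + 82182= 153006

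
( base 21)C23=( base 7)21363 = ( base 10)5337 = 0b1010011011001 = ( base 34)4kx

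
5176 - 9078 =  - 3902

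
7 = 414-407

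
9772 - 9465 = 307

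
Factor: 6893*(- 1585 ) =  - 5^1*61^1*113^1*317^1 = - 10925405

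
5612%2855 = 2757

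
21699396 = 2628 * 8257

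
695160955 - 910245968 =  - 215085013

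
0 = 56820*0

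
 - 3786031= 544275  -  4330306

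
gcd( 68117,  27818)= 7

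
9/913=9/913 = 0.01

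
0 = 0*397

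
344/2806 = 172/1403 = 0.12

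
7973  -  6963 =1010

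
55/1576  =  55/1576 = 0.03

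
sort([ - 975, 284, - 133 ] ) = [-975, - 133,  284]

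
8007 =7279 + 728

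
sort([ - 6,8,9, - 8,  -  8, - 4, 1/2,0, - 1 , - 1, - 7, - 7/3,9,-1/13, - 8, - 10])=[ - 10,-8,-8, - 8, - 7, - 6, - 4,  -  7/3, - 1, - 1, - 1/13,0,1/2, 8, 9,9]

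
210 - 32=178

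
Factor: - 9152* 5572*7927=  - 404236921088 = -2^8*7^1*11^1*13^1*199^1*7927^1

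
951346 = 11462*83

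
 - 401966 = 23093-425059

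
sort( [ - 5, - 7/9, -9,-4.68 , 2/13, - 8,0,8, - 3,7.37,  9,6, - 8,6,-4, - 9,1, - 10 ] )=[ - 10, - 9, - 9, -8,-8, - 5 ,  -  4.68, - 4,- 3, - 7/9,0, 2/13,1, 6 , 6,7.37, 8,9]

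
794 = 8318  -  7524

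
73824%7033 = 3494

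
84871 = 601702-516831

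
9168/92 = 99 + 15/23 =99.65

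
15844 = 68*233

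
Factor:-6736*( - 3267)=2^4 * 3^3 * 11^2*421^1=   22006512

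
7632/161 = 7632/161 = 47.40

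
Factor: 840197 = 840197^1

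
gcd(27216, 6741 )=63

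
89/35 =89/35 =2.54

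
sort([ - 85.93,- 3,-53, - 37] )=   [ - 85.93, - 53, - 37,-3] 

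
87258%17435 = 83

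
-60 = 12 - 72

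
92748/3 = 30916 = 30916.00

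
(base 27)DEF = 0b10011010001110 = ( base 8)23216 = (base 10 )9870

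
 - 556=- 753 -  - 197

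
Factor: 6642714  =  2^1*3^1*13^2*6551^1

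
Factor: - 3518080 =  - 2^7 * 5^1*23^1*239^1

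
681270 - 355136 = 326134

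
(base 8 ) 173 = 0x7b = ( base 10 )123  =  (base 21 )5i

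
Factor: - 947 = -947^1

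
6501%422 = 171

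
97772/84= 1163+20/21 =1163.95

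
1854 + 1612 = 3466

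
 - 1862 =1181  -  3043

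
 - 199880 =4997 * (- 40 )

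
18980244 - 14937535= 4042709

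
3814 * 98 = 373772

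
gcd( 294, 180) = 6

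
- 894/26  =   - 447/13 = - 34.38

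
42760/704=5345/88= 60.74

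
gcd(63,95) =1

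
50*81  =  4050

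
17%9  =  8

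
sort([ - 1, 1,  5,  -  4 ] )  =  [-4,-1,1,5 ] 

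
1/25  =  1/25 =0.04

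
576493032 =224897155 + 351595877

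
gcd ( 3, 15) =3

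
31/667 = 31/667 = 0.05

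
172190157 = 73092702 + 99097455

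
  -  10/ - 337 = 10/337 = 0.03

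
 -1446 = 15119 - 16565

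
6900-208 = 6692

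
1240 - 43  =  1197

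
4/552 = 1/138= 0.01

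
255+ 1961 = 2216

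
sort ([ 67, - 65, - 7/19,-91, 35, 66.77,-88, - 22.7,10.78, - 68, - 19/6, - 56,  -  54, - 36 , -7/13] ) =[ - 91, -88 , - 68, - 65,  -  56,-54, - 36,  -  22.7, - 19/6,- 7/13,- 7/19, 10.78,35,  66.77,67] 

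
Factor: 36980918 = 2^1*13^2*23^1 *67^1 * 71^1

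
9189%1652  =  929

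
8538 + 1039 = 9577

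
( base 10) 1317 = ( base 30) 1dr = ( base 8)2445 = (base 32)195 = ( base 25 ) 22H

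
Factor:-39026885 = - 5^1*61^1*199^1 * 643^1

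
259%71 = 46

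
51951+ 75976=127927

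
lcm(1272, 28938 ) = 115752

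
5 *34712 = 173560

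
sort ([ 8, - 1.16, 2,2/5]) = [ - 1.16, 2/5 , 2, 8]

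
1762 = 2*881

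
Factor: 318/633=2^1 * 53^1*211^ ( - 1 ) = 106/211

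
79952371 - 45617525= 34334846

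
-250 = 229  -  479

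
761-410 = 351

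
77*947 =72919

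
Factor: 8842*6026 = 53281892 = 2^2 * 23^1  *  131^1*4421^1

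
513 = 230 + 283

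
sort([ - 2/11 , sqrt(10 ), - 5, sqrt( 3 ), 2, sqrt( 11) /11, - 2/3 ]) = [ -5, - 2/3, - 2/11,sqrt( 11)/11,sqrt ( 3 ), 2, sqrt( 10 )] 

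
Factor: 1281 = 3^1*7^1*61^1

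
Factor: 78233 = 78233^1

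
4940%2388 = 164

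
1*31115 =31115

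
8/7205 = 8/7205 = 0.00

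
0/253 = 0 = 0.00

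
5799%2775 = 249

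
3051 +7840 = 10891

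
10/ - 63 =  - 1 +53/63= - 0.16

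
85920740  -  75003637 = 10917103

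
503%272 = 231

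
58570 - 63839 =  - 5269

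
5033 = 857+4176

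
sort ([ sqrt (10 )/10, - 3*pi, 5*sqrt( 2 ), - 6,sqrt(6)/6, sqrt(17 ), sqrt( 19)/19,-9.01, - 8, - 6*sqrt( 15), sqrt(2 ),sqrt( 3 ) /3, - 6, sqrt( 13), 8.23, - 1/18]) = [ - 6*sqrt( 15), - 3*pi, -9.01, - 8, - 6, - 6, - 1/18, sqrt( 19)/19, sqrt(10 ) /10,  sqrt(6)/6, sqrt( 3)/3, sqrt( 2) , sqrt (13), sqrt( 17),5*sqrt( 2), 8.23 ] 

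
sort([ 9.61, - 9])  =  [ - 9, 9.61]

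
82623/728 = 82623/728=113.49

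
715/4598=65/418 = 0.16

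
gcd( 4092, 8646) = 66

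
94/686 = 47/343 = 0.14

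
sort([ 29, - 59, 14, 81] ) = [-59, 14,29,  81]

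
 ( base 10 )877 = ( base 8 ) 1555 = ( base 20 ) 23H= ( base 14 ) 469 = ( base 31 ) s9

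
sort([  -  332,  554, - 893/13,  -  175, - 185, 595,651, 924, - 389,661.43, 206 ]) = [ - 389 , - 332,-185 ,-175 , - 893/13,206,554,595,651 , 661.43, 924 ]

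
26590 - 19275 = 7315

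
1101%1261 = 1101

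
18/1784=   9/892=0.01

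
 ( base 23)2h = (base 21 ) 30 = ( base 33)1u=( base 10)63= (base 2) 111111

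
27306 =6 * 4551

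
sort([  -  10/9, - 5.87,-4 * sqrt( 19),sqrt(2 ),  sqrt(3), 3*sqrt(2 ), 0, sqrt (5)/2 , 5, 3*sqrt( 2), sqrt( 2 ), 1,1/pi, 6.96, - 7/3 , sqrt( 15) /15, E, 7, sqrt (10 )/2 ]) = [ - 4*sqrt(19 ),-5.87, - 7/3, - 10/9, 0,sqrt (15)/15,1/pi, 1, sqrt(5) /2, sqrt( 2),sqrt(2),sqrt( 10 )/2, sqrt( 3 ),  E, 3 * sqrt ( 2), 3*sqrt ( 2), 5, 6.96, 7]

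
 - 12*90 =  - 1080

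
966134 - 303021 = 663113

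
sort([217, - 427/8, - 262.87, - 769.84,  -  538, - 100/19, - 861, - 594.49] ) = [ - 861,-769.84,  -  594.49, - 538, - 262.87, - 427/8, - 100/19,217]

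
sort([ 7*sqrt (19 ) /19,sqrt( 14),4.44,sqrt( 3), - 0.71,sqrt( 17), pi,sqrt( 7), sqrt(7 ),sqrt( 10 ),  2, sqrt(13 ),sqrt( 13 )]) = [ - 0.71,7*sqrt( 19 ) /19,sqrt( 3), 2,sqrt(7),sqrt( 7),pi, sqrt( 10), sqrt ( 13 ),sqrt (13),sqrt(14),sqrt( 17), 4.44] 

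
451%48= 19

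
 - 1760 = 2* ( - 880 )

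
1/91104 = 1/91104 = 0.00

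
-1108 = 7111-8219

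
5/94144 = 5/94144= 0.00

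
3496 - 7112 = -3616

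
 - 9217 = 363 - 9580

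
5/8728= 5/8728 =0.00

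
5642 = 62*91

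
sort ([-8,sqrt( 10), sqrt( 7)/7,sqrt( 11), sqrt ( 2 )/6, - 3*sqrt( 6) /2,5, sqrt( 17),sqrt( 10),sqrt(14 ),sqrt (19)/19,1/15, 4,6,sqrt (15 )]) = [ -8, - 3 *sqrt ( 6)/2, 1/15, sqrt(19)/19, sqrt( 2 )/6,  sqrt ( 7) /7 , sqrt( 10),sqrt( 10 ), sqrt ( 11), sqrt(14) , sqrt( 15),4, sqrt( 17), 5  ,  6] 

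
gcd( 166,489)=1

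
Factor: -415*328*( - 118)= 16062160 = 2^4*5^1*41^1*59^1*83^1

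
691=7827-7136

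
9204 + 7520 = 16724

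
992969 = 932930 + 60039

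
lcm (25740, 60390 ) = 1570140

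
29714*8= 237712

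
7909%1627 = 1401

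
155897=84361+71536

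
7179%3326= 527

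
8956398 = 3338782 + 5617616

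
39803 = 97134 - 57331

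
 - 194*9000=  - 1746000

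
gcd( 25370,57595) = 5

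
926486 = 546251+380235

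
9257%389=310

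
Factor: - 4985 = -5^1*997^1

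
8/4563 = 8/4563 = 0.00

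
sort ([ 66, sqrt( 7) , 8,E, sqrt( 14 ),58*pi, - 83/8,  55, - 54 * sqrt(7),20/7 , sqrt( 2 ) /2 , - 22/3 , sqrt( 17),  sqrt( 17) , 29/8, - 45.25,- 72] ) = [ - 54*sqrt ( 7 ), - 72,-45.25, - 83/8,- 22/3,  sqrt( 2)/2, sqrt( 7),E, 20/7, 29/8,sqrt( 14), sqrt( 17),sqrt( 17 ),8, 55,66, 58*pi ] 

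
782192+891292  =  1673484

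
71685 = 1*71685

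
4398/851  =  4398/851= 5.17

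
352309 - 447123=- 94814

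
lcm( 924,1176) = 12936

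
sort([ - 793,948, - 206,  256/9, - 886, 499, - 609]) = [ - 886, - 793,-609, - 206, 256/9 , 499 , 948]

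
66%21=3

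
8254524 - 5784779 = 2469745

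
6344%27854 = 6344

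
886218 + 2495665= 3381883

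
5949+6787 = 12736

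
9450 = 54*175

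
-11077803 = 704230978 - 715308781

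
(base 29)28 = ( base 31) 24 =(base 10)66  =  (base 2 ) 1000010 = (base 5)231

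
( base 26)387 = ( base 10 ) 2243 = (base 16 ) 8c3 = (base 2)100011000011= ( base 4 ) 203003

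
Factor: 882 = 2^1  *  3^2*  7^2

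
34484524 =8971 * 3844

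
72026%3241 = 724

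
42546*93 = 3956778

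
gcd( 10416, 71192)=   8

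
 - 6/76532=-1+ 38263/38266 = - 0.00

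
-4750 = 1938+-6688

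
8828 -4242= 4586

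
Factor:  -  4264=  - 2^3 *13^1*41^1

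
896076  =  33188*27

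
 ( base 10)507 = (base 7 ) 1323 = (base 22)111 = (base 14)283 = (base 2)111111011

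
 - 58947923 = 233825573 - 292773496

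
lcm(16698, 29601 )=651222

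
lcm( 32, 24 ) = 96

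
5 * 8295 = 41475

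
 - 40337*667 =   -  26904779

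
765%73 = 35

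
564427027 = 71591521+492835506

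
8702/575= 8702/575 = 15.13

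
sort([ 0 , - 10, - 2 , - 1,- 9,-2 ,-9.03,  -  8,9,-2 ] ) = [-10, - 9.03,-9, - 8,-2, - 2, - 2, - 1,  0, 9 ]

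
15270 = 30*509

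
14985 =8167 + 6818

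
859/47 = 18 +13/47 = 18.28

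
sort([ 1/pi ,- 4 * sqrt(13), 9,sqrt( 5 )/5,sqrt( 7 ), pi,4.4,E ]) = [ - 4*sqrt( 13), 1/pi,sqrt( 5)/5, sqrt (7), E, pi, 4.4, 9]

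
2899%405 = 64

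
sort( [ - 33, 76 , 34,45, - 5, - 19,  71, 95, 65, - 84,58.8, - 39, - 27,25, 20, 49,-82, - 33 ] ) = [  -  84, - 82 ,-39, - 33 , - 33, - 27, - 19, - 5,20,  25,  34,45,49, 58.8, 65,  71, 76,95 ]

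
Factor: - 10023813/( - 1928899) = 3^2 * 7^(-1)*19^( - 1 )  *743^1*1499^1*14503^( - 1 )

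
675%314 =47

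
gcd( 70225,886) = 1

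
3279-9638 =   -  6359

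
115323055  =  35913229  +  79409826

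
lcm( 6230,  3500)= 311500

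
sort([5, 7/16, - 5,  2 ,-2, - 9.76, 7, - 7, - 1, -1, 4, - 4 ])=[-9.76,-7,-5, - 4,-2,-1, - 1, 7/16, 2, 4 , 5, 7]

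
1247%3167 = 1247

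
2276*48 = 109248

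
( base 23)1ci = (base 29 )sb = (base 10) 823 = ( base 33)ov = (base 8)1467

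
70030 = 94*745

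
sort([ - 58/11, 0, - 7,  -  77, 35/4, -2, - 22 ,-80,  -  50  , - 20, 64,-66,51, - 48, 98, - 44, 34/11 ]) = [-80, - 77, -66,- 50,  -  48, - 44 ,-22,- 20,-7,-58/11,-2,0,  34/11,35/4 , 51, 64, 98 ]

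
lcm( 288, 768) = 2304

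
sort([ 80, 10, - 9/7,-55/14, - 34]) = [ - 34,-55/14, - 9/7,10,80] 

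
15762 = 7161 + 8601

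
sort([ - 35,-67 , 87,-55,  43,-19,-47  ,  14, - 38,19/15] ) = [-67,  -  55, - 47,- 38, - 35,- 19,  19/15,14, 43,87]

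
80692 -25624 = 55068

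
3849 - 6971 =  - 3122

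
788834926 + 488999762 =1277834688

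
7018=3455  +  3563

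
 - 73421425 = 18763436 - 92184861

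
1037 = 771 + 266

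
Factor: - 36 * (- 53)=1908 = 2^2 * 3^2*53^1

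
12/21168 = 1/1764 = 0.00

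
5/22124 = 5/22124 = 0.00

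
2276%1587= 689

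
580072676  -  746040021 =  - 165967345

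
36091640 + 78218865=114310505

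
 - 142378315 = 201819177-344197492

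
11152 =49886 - 38734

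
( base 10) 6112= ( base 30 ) 6NM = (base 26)912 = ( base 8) 13740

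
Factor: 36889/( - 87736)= - 2^ (-3) * 11^( - 1)*37^1= - 37/88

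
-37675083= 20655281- 58330364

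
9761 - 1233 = 8528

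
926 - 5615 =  - 4689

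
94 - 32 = 62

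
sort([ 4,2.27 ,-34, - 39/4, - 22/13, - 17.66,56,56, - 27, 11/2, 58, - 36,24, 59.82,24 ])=[ - 36,  -  34, - 27, - 17.66, - 39/4 , -22/13, 2.27,4,11/2,24,24,  56,56,58,59.82] 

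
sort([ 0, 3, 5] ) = [0,3, 5]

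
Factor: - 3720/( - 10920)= 7^(  -  1)*13^( - 1)* 31^1 = 31/91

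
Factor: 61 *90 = 5490 = 2^1  *  3^2 * 5^1*61^1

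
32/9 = 32/9=3.56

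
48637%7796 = 1861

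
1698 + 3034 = 4732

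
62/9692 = 31/4846 = 0.01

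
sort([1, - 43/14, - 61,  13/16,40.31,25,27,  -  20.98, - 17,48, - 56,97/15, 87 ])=[ - 61, - 56, - 20.98, - 17, - 43/14,13/16,1,97/15,25, 27, 40.31, 48, 87]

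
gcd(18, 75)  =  3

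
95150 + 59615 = 154765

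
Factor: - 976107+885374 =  - 41^1*2213^1 = -90733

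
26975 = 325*83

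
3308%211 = 143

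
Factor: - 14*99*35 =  -2^1 * 3^2 * 5^1*7^2*11^1 = -48510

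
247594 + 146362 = 393956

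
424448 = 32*13264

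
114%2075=114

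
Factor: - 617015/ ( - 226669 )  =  5^1*7^1*17^2  *61^1*226669^(  -  1) 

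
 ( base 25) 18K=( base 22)1g9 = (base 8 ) 1515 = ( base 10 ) 845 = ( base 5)11340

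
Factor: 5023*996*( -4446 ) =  - 22242928968 = - 2^3*3^3*13^1  *  19^1*83^1 * 5023^1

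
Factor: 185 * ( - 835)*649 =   -  5^2*11^1*37^1 * 59^1*167^1 = - 100254275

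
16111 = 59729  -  43618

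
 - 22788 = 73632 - 96420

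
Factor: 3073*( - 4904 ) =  - 15069992 =- 2^3 * 7^1*439^1*613^1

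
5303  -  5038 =265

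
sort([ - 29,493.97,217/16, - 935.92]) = [- 935.92,- 29,217/16,493.97 ] 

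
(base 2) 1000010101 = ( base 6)2245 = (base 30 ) HN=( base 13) 320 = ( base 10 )533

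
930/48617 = 930/48617  =  0.02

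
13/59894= 13/59894 = 0.00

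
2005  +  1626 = 3631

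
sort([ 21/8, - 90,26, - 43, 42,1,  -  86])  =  [- 90, - 86,- 43  ,  1, 21/8, 26,42 ] 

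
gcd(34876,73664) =4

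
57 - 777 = -720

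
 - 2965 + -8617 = -11582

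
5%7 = 5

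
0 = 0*8050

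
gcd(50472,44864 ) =5608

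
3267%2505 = 762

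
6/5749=6/5749  =  0.00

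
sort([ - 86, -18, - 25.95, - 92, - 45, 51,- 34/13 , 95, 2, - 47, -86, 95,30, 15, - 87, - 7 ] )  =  [-92, - 87, -86, - 86, - 47,-45, - 25.95, - 18,-7,- 34/13,2,15,30, 51,95, 95]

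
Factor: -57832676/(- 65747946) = 2628758/2988543 = 2^1*3^( - 1)*11^1*43^( - 1)  *  23167^( - 1)*119489^1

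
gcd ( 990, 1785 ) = 15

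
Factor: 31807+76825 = 108632= 2^3 * 37^1 *367^1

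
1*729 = 729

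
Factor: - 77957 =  - 11^1*19^1*373^1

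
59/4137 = 59/4137= 0.01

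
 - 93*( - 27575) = 2564475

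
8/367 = 8/367 = 0.02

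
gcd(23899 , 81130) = 1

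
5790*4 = 23160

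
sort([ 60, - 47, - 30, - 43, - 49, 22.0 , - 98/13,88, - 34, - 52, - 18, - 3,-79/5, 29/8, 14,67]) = [ - 52, - 49, - 47, - 43, - 34, - 30, - 18, - 79/5, - 98/13, - 3,29/8, 14,22.0,60, 67, 88]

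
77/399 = 11/57=0.19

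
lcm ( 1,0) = 0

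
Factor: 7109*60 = 2^2*3^1*5^1 *7109^1 = 426540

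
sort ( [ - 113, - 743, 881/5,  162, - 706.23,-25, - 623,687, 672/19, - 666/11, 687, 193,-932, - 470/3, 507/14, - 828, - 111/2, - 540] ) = [ - 932,-828, - 743, - 706.23, - 623, - 540, - 470/3,-113, - 666/11, - 111/2, - 25,672/19, 507/14,162,881/5,193, 687,687]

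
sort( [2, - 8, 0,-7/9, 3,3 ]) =[  -  8, - 7/9, 0, 2, 3, 3]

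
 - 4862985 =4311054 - 9174039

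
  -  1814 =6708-8522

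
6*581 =3486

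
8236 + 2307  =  10543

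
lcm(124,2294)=4588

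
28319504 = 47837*592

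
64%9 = 1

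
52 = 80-28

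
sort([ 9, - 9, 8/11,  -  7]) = [ - 9, - 7, 8/11,9 ]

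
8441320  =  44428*190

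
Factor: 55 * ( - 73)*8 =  - 2^3*5^1*11^1 *73^1 = - 32120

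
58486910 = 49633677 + 8853233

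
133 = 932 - 799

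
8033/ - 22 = -366+19/22 = -365.14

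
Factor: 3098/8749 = 2^1 * 13^(-1 )*673^ (-1) *1549^1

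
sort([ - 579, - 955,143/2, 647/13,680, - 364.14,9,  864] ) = [ - 955, - 579,-364.14,9,647/13,143/2, 680, 864]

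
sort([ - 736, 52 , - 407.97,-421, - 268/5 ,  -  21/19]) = [ - 736,- 421, -407.97, - 268/5 , - 21/19, 52 ]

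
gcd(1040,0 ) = 1040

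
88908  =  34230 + 54678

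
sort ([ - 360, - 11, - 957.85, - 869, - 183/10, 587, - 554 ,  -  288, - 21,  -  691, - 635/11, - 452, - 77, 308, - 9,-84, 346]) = [ - 957.85,-869, - 691,-554,  -  452, - 360, - 288, - 84, - 77, - 635/11,-21, - 183/10, - 11, - 9, 308, 346, 587 ] 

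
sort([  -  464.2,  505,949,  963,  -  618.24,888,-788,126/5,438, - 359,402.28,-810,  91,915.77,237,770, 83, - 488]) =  [ - 810,  -  788,-618.24,  -  488, - 464.2,- 359,126/5,  83,  91,237, 402.28,438, 505,770 , 888,915.77 , 949, 963]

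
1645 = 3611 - 1966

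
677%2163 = 677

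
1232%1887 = 1232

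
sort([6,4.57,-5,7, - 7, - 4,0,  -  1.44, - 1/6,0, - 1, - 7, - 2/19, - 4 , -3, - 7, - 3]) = [ - 7, - 7, - 7, - 5, - 4, - 4, - 3, - 3,  -  1.44, - 1 , - 1/6, - 2/19,0,0,4.57, 6, 7 ]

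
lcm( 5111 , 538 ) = 10222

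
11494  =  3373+8121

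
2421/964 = 2+493/964 = 2.51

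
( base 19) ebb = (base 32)54q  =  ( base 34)4j4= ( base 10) 5274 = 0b1010010011010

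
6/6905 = 6/6905= 0.00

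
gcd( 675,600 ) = 75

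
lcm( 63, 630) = 630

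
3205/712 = 3205/712 =4.50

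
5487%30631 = 5487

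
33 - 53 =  - 20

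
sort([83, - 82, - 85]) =[ - 85, - 82,83]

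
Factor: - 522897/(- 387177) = 7^( - 1)*103^ ( - 1 )*179^ (-1)*174299^1 = 174299/129059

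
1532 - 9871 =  - 8339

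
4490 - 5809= - 1319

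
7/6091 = 7/6091 = 0.00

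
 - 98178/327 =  - 301 + 83/109 = - 300.24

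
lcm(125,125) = 125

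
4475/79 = 56+51/79=56.65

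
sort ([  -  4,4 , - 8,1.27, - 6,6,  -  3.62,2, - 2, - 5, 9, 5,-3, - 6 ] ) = [-8, - 6, - 6, - 5, - 4,-3.62, - 3, - 2,1.27,  2,4,5,6,  9 ] 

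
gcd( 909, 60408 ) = 9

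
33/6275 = 33/6275  =  0.01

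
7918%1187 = 796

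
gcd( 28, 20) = 4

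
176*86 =15136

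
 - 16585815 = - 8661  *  1915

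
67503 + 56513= 124016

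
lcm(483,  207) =1449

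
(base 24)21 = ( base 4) 301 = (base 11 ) 45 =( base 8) 61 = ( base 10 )49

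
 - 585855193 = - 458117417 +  - 127737776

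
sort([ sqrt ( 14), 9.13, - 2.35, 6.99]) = [-2.35 , sqrt( 14 ), 6.99,  9.13]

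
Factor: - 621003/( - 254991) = 207001/84997 = 11^(  -  1 )*317^1*653^1*7727^(  -  1)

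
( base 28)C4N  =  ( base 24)GDF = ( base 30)AI3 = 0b10010101000111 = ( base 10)9543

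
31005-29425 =1580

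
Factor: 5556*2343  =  13017708 = 2^2*3^2*11^1*71^1*463^1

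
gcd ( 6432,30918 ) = 6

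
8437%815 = 287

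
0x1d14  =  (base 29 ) 8OK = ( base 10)7444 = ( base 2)1110100010100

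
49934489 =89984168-40049679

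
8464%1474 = 1094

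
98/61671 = 98/61671 = 0.00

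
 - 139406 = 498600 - 638006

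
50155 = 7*7165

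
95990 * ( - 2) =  - 191980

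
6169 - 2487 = 3682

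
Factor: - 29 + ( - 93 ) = -122  =  -2^1 * 61^1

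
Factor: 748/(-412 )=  - 187/103 = - 11^1 * 17^1  *103^( - 1 )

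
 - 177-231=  - 408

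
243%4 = 3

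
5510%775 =85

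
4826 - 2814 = 2012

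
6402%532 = 18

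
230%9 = 5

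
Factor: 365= 5^1*73^1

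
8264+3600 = 11864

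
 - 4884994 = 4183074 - 9068068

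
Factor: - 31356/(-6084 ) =67/13 = 13^(-1)*67^1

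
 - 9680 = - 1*9680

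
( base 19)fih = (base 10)5774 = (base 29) 6p3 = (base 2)1011010001110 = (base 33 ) 59w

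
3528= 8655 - 5127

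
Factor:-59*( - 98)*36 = 2^3*3^2*7^2*59^1 = 208152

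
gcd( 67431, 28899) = 9633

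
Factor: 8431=8431^1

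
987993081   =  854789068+133204013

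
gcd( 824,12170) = 2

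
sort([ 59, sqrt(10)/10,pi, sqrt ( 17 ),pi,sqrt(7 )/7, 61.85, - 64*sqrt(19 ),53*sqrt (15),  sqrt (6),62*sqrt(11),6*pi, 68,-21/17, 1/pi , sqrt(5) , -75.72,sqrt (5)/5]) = [ - 64*sqrt (19 ), - 75.72, - 21/17 , sqrt(10)/10,  1/pi, sqrt( 7)/7,sqrt(5)/5,  sqrt ( 5 ),sqrt( 6 ), pi,pi,sqrt(17), 6*pi,59, 61.85,68,  53*sqrt(15), 62*sqrt( 11 )]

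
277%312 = 277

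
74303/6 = 74303/6 = 12383.83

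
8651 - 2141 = 6510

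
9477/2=9477/2 = 4738.50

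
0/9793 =0=0.00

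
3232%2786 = 446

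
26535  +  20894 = 47429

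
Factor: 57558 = 2^1*3^1*53^1*181^1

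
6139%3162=2977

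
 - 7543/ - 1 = 7543/1 = 7543.00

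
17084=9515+7569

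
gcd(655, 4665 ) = 5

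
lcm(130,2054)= 10270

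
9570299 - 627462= 8942837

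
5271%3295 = 1976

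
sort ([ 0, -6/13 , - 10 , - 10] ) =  [-10, - 10, - 6/13, 0 ] 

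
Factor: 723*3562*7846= 2^2*3^1*13^1 *137^1*241^1*3923^1  =  20206007796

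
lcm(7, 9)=63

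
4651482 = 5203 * 894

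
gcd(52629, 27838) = 1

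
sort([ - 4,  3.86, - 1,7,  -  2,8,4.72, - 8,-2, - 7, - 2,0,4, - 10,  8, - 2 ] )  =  [ - 10,-8, - 7, - 4,-2, - 2, - 2, - 2, - 1, 0,3.86, 4 , 4.72, 7,8, 8]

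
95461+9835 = 105296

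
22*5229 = 115038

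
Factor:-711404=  - 2^2*293^1*607^1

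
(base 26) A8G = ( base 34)61e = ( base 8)15510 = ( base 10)6984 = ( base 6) 52200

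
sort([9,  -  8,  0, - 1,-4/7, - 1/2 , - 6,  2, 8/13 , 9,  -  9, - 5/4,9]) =[  -  9, - 8, -6, - 5/4, -1,-4/7,  -  1/2 , 0 , 8/13,2,9,  9 , 9]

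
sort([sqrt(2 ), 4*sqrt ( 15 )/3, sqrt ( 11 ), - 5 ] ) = [ - 5, sqrt(2), sqrt(11 ), 4*sqrt(15 )/3 ]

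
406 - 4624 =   -  4218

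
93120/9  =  10346 + 2/3 = 10346.67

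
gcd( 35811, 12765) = 69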